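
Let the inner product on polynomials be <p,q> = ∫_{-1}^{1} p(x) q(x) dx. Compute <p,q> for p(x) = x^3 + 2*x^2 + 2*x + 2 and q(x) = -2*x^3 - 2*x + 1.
<p,q> = -32/105

Expand the product: p(x)·q(x) = -2*x^6 - 4*x^5 - 6*x^4 - 7*x^3 - 2*x^2 - 2*x + 2.
∫_{-1}^{1} of each monomial x^k gives [2/(k+1) if k even, 0 if k odd]. Integrating term-by-term (or equivalently evaluating the antiderivative F(x) = -2*x^7/7 - 2*x^6/3 - 6*x^5/5 - 7*x^4/4 - 2*x^3/3 - x^2 + 2*x at the endpoints):
  F(1) − F(−1) = -1499/420 − (-457/140) = -32/105.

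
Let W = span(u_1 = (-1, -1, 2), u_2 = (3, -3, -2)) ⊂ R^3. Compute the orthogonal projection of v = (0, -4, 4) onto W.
proj_W(v) = (-16/29, -124/29, 104/29)

Set up U = [u_1 | ... | u_2] ∈ R^(3×2). The projector onto W = col(U) is P = U (U^T U)^(-1) U^T.
Compute U^T U =
  [6, -4]
  [-4, 22],
and U^T v = (12, 4).
Solve U^T U · c = U^T v for the coefficients: c = (70/29, 18/29). The projection is proj_W(v) = U c.
Check: (v - proj_W(v)) · u_1 = 0  (should be 0).
Check: (v - proj_W(v)) · u_2 = 0  (should be 0).
Result: proj_W(v) = (-16/29, -124/29, 104/29).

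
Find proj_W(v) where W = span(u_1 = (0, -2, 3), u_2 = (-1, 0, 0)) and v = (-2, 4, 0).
proj_W(v) = (-2, 16/13, -24/13)

Set up U = [u_1 | ... | u_2] ∈ R^(3×2). The projector onto W = col(U) is P = U (U^T U)^(-1) U^T.
Compute U^T U =
  [13, 0]
  [0, 1],
and U^T v = (-8, 2).
Solve U^T U · c = U^T v for the coefficients: c = (-8/13, 2). The projection is proj_W(v) = U c.
Check: (v - proj_W(v)) · u_1 = 0  (should be 0).
Check: (v - proj_W(v)) · u_2 = 0  (should be 0).
Result: proj_W(v) = (-2, 16/13, -24/13).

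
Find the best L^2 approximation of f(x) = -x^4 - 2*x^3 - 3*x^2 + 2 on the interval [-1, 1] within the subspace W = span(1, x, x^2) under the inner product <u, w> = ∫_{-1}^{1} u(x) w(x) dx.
g(x) = -27*x^2/7 - 6*x/5 + 73/35

The best approximation g ∈ W is the orthogonal projection of f onto W. Writing g = a_0 + a_1 x + a_2 x^2, the coefficients solve the normal equations G · a = b where
  G_{ij} = <φ_i, φ_j> and b_i = <f, φ_i>, with φ_0 = 1, φ_1 = x, φ_2 = x^2.
G =
  [2, 0, 2/3]
  [0, 2/3, 0]
  [2/3, 0, 2/5],
b = (8/5, -4/5, -16/105).
Solving gives a_0 = 73/35, a_1 = -6/5, a_2 = -27/7, so
  g(x) = -27*x^2/7 - 6*x/5 + 73/35.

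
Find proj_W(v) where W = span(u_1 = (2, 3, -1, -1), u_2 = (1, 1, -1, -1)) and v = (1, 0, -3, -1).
proj_W(v) = (1, 0, -2, -2)

Set up U = [u_1 | ... | u_2] ∈ R^(4×2). The projector onto W = col(U) is P = U (U^T U)^(-1) U^T.
Compute U^T U =
  [15, 7]
  [7, 4],
and U^T v = (6, 5).
Solve U^T U · c = U^T v for the coefficients: c = (-1, 3). The projection is proj_W(v) = U c.
Check: (v - proj_W(v)) · u_1 = 0  (should be 0).
Check: (v - proj_W(v)) · u_2 = 0  (should be 0).
Result: proj_W(v) = (1, 0, -2, -2).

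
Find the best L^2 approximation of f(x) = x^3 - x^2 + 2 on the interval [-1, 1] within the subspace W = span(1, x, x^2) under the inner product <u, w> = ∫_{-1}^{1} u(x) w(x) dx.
g(x) = -x^2 + 3*x/5 + 2

The best approximation g ∈ W is the orthogonal projection of f onto W. Writing g = a_0 + a_1 x + a_2 x^2, the coefficients solve the normal equations G · a = b where
  G_{ij} = <φ_i, φ_j> and b_i = <f, φ_i>, with φ_0 = 1, φ_1 = x, φ_2 = x^2.
G =
  [2, 0, 2/3]
  [0, 2/3, 0]
  [2/3, 0, 2/5],
b = (10/3, 2/5, 14/15).
Solving gives a_0 = 2, a_1 = 3/5, a_2 = -1, so
  g(x) = -x^2 + 3*x/5 + 2.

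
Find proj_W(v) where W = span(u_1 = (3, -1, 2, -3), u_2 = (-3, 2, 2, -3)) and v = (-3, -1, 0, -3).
proj_W(v) = (-62/33, 41/33, 40/33, -20/11)

Set up U = [u_1 | ... | u_2] ∈ R^(4×2). The projector onto W = col(U) is P = U (U^T U)^(-1) U^T.
Compute U^T U =
  [23, 2]
  [2, 26],
and U^T v = (1, 16).
Solve U^T U · c = U^T v for the coefficients: c = (-1/99, 61/99). The projection is proj_W(v) = U c.
Check: (v - proj_W(v)) · u_1 = 0  (should be 0).
Check: (v - proj_W(v)) · u_2 = 0  (should be 0).
Result: proj_W(v) = (-62/33, 41/33, 40/33, -20/11).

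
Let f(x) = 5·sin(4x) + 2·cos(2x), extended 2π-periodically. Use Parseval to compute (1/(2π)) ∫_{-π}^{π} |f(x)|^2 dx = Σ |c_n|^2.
Σ |c_n|^2 = 29/2

Expand |f|^2 and use orthogonality of {sin(nx), cos(mx)} on [-π, π]:
  ∫_{-π}^{π} sin(nx)^2 dx = π, ∫ cos(mx)^2 dx = π, and cross terms integrate to 0.
So ∫_{-π}^{π} f(x)^2 dx = 5^2 · π + 2^2 · π = (25 + 4)π.
Divide by 2π: (25 + 4)/2 = 29/2.
By Parseval, this equals Σ |c_n|^2.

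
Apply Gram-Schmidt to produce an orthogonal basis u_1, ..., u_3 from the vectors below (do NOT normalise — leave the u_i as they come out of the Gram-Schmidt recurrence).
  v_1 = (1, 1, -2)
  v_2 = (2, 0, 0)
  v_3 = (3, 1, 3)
Orthogonal basis:
  u_1 = (1, 1, -2)
  u_2 = (5/3, -1/3, 2/3)
  u_3 = (0, 2, 1)

Apply the Gram-Schmidt recurrence
  u_1 = v_1
  u_i = v_i − Σ_{j<i} ((v_i · u_j) / (u_j · u_j)) · u_j.

Step by step this gives:
  u_1 = (1, 1, -2)
  u_2 = (5/3, -1/3, 2/3)
  u_3 = (0, 2, 1)

Orthogonality check:
  u_2 · u_1 = 0 (should be 0)
  u_3 · u_1 = 0 (should be 0)
  u_3 · u_2 = 0 (should be 0)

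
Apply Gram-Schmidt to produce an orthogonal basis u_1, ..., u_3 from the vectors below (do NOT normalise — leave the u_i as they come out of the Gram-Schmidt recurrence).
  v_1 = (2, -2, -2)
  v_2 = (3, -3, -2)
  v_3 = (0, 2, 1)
Orthogonal basis:
  u_1 = (2, -2, -2)
  u_2 = (1/3, -1/3, 2/3)
  u_3 = (1, 1, 0)

Apply the Gram-Schmidt recurrence
  u_1 = v_1
  u_i = v_i − Σ_{j<i} ((v_i · u_j) / (u_j · u_j)) · u_j.

Step by step this gives:
  u_1 = (2, -2, -2)
  u_2 = (1/3, -1/3, 2/3)
  u_3 = (1, 1, 0)

Orthogonality check:
  u_2 · u_1 = 0 (should be 0)
  u_3 · u_1 = 0 (should be 0)
  u_3 · u_2 = 0 (should be 0)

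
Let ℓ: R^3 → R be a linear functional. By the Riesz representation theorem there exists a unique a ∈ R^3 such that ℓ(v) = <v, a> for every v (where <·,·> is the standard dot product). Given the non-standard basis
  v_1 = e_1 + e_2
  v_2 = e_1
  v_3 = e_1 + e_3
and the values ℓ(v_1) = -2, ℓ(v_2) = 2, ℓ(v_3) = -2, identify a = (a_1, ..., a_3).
a = (2, -4, -4)

Write a = (a_1, ..., a_3) in the standard basis. For each basis vector v_i, ℓ(v_i) = <v_i, a> is a linear equation in the a_j's. Collect the n equations into a matrix system V a = ℓ, where row i of V is v_i (expressed in the standard basis). Since V is invertible (lower-triangular with 1s on the diagonal, up to permutation), solve by back-substitution:
  V =
[[1, 1, 0],
 [1, 0, 0],
 [1, 0, 1]]
  V a = (-2, 2, -2)
Solving gives a = (2, -4, -4).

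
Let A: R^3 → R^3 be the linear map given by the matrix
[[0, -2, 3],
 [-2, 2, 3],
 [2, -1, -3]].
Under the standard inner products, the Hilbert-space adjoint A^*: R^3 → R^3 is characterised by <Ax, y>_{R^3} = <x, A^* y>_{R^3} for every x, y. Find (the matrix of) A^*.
A^* = A^T =
[[0, -2, 2],
 [-2, 2, -1],
 [3, 3, -3]]

For real matrices with standard dot products, the defining identity <Ax, y> = <x, A^* y> gives (Ax)^T y = x^T (A^*) y, i.e. x^T A^T y = x^T (A^*) y. Since this holds for all x, y, we must have A^* = A^T. Therefore
A^* =
[[0, -2, 2],
 [-2, 2, -1],
 [3, 3, -3]].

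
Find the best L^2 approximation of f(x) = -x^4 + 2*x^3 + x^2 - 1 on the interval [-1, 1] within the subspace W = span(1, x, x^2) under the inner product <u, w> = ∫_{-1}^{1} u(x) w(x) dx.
g(x) = x^2/7 + 6*x/5 - 32/35

The best approximation g ∈ W is the orthogonal projection of f onto W. Writing g = a_0 + a_1 x + a_2 x^2, the coefficients solve the normal equations G · a = b where
  G_{ij} = <φ_i, φ_j> and b_i = <f, φ_i>, with φ_0 = 1, φ_1 = x, φ_2 = x^2.
G =
  [2, 0, 2/3]
  [0, 2/3, 0]
  [2/3, 0, 2/5],
b = (-26/15, 4/5, -58/105).
Solving gives a_0 = -32/35, a_1 = 6/5, a_2 = 1/7, so
  g(x) = x^2/7 + 6*x/5 - 32/35.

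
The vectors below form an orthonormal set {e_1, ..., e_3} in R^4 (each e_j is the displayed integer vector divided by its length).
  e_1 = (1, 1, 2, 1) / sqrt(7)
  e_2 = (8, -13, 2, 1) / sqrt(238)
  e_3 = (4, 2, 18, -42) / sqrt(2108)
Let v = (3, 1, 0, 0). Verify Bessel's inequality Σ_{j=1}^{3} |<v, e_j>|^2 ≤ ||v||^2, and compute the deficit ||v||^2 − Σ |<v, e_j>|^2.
Σ |<v, e_j>|^2 = 179/62; ||v||^2 = 10; deficit = 441/62

Write each e_j = u_j / sqrt(<u_j, u_j>) where u_j is the displayed integer vector. Then <v, e_j> = <v, u_j> / sqrt(<u_j, u_j>), so |<v, e_j>|^2 = <v, u_j>^2 / <u_j, u_j>.
Coefficients: <v, e_1> = 4/sqrt(7), <v, e_2> = 11/sqrt(238), <v, e_3> = 14/sqrt(2108).
Square and sum: Σ |<v, e_j>|^2 = 179/62.
Compute ||v||^2 = v·v = 10.
Deficit = 10 − 179/62 = 441/62 ≥ 0, confirming Bessel's inequality. (The deficit equals ||v − Σ <v,e_j> e_j||^2, the squared distance from v to span{e_j}.)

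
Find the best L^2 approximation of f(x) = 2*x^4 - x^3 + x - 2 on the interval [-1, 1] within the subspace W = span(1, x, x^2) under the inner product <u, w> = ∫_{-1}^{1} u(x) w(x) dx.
g(x) = 12*x^2/7 + 2*x/5 - 76/35

The best approximation g ∈ W is the orthogonal projection of f onto W. Writing g = a_0 + a_1 x + a_2 x^2, the coefficients solve the normal equations G · a = b where
  G_{ij} = <φ_i, φ_j> and b_i = <f, φ_i>, with φ_0 = 1, φ_1 = x, φ_2 = x^2.
G =
  [2, 0, 2/3]
  [0, 2/3, 0]
  [2/3, 0, 2/5],
b = (-16/5, 4/15, -16/21).
Solving gives a_0 = -76/35, a_1 = 2/5, a_2 = 12/7, so
  g(x) = 12*x^2/7 + 2*x/5 - 76/35.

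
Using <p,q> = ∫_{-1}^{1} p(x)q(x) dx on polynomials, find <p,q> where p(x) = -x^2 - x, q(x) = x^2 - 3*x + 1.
<p,q> = 14/15

Expand the product: p(x)·q(x) = -x^4 + 2*x^3 + 2*x^2 - x.
∫_{-1}^{1} of each monomial x^k gives [2/(k+1) if k even, 0 if k odd]. Integrating term-by-term (or equivalently evaluating the antiderivative F(x) = -x^5/5 + x^4/2 + 2*x^3/3 - x^2/2 at the endpoints):
  F(1) − F(−1) = 7/15 − (-7/15) = 14/15.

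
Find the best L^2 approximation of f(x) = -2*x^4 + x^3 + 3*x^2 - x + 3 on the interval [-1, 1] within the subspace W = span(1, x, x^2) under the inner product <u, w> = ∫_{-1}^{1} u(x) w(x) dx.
g(x) = 9*x^2/7 - 2*x/5 + 111/35

The best approximation g ∈ W is the orthogonal projection of f onto W. Writing g = a_0 + a_1 x + a_2 x^2, the coefficients solve the normal equations G · a = b where
  G_{ij} = <φ_i, φ_j> and b_i = <f, φ_i>, with φ_0 = 1, φ_1 = x, φ_2 = x^2.
G =
  [2, 0, 2/3]
  [0, 2/3, 0]
  [2/3, 0, 2/5],
b = (36/5, -4/15, 92/35).
Solving gives a_0 = 111/35, a_1 = -2/5, a_2 = 9/7, so
  g(x) = 9*x^2/7 - 2*x/5 + 111/35.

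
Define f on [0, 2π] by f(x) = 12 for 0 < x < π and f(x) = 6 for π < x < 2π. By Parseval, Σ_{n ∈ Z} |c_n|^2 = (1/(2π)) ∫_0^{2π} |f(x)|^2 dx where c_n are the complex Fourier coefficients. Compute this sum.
Σ |c_n|^2 = 90

Parseval equates the L^2 energy of f (normalised by 1/(2π)) with the ℓ^2 sum of its Fourier coefficients: (1/(2π)) ∫_0^{2π} |f|^2 = Σ |c_n|^2.
Compute the left side: (1/(2π)) [∫_0^π 12^2 dx + ∫_π^{2π} 6^2 dx] = (1/(2π)) · (144π + 36π) = (144 + 36)/2 = 90.
So Σ_{n ∈ Z} |c_n|^2 = 90.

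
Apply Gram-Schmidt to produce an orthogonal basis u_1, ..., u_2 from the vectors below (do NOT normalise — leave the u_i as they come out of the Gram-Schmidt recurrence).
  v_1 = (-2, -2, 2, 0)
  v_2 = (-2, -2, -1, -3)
Orthogonal basis:
  u_1 = (-2, -2, 2, 0)
  u_2 = (-1, -1, -2, -3)

Apply the Gram-Schmidt recurrence
  u_1 = v_1
  u_i = v_i − Σ_{j<i} ((v_i · u_j) / (u_j · u_j)) · u_j.

Step by step this gives:
  u_1 = (-2, -2, 2, 0)
  u_2 = (-1, -1, -2, -3)

Orthogonality check:
  u_2 · u_1 = 0 (should be 0)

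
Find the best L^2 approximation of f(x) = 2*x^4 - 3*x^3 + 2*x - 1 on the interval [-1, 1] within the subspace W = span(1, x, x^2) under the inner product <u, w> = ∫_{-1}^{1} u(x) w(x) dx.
g(x) = 12*x^2/7 + x/5 - 41/35

The best approximation g ∈ W is the orthogonal projection of f onto W. Writing g = a_0 + a_1 x + a_2 x^2, the coefficients solve the normal equations G · a = b where
  G_{ij} = <φ_i, φ_j> and b_i = <f, φ_i>, with φ_0 = 1, φ_1 = x, φ_2 = x^2.
G =
  [2, 0, 2/3]
  [0, 2/3, 0]
  [2/3, 0, 2/5],
b = (-6/5, 2/15, -2/21).
Solving gives a_0 = -41/35, a_1 = 1/5, a_2 = 12/7, so
  g(x) = 12*x^2/7 + x/5 - 41/35.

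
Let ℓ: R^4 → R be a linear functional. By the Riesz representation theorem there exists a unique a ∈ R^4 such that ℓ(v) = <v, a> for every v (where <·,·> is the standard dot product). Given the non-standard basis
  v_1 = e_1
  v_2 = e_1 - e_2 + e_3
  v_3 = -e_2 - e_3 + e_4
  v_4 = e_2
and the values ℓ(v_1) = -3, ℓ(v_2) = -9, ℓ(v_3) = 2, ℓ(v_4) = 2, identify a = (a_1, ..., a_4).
a = (-3, 2, -4, 0)

Write a = (a_1, ..., a_4) in the standard basis. For each basis vector v_i, ℓ(v_i) = <v_i, a> is a linear equation in the a_j's. Collect the n equations into a matrix system V a = ℓ, where row i of V is v_i (expressed in the standard basis). Since V is invertible (lower-triangular with 1s on the diagonal, up to permutation), solve by back-substitution:
  V =
[[1, 0, 0, 0],
 [1, -1, 1, 0],
 [0, -1, -1, 1],
 [0, 1, 0, 0]]
  V a = (-3, -9, 2, 2)
Solving gives a = (-3, 2, -4, 0).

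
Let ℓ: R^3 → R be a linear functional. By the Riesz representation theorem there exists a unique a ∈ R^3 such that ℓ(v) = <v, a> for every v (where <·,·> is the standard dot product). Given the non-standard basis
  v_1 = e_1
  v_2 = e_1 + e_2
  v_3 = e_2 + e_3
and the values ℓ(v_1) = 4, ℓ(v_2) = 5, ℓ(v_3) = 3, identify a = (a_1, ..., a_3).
a = (4, 1, 2)

Write a = (a_1, ..., a_3) in the standard basis. For each basis vector v_i, ℓ(v_i) = <v_i, a> is a linear equation in the a_j's. Collect the n equations into a matrix system V a = ℓ, where row i of V is v_i (expressed in the standard basis). Since V is invertible (lower-triangular with 1s on the diagonal, up to permutation), solve by back-substitution:
  V =
[[1, 0, 0],
 [1, 1, 0],
 [0, 1, 1]]
  V a = (4, 5, 3)
Solving gives a = (4, 1, 2).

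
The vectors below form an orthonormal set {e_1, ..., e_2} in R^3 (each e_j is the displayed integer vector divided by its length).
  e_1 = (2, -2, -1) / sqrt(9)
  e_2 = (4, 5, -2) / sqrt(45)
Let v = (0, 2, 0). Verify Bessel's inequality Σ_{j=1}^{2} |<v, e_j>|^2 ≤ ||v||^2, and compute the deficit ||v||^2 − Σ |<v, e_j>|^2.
Σ |<v, e_j>|^2 = 4; ||v||^2 = 4; deficit = 0

Write each e_j = u_j / sqrt(<u_j, u_j>) where u_j is the displayed integer vector. Then <v, e_j> = <v, u_j> / sqrt(<u_j, u_j>), so |<v, e_j>|^2 = <v, u_j>^2 / <u_j, u_j>.
Coefficients: <v, e_1> = -4/sqrt(9), <v, e_2> = 10/sqrt(45).
Square and sum: Σ |<v, e_j>|^2 = 4.
Compute ||v||^2 = v·v = 4.
Deficit = 4 − 4 = 0 ≥ 0, confirming Bessel's inequality. (The deficit equals ||v − Σ <v,e_j> e_j||^2, the squared distance from v to span{e_j}.)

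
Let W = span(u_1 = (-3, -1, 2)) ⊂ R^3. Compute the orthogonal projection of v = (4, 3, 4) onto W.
proj_W(v) = (3/2, 1/2, -1)

Set up U = [u_1 | ... | u_1] ∈ R^(3×1). The projector onto W = col(U) is P = U (U^T U)^(-1) U^T.
Compute U^T U =
  [14],
and U^T v = (-7).
Solve U^T U · c = U^T v for the coefficients: c = (-1/2). The projection is proj_W(v) = U c.
Check: (v - proj_W(v)) · u_1 = 0  (should be 0).
Result: proj_W(v) = (3/2, 1/2, -1).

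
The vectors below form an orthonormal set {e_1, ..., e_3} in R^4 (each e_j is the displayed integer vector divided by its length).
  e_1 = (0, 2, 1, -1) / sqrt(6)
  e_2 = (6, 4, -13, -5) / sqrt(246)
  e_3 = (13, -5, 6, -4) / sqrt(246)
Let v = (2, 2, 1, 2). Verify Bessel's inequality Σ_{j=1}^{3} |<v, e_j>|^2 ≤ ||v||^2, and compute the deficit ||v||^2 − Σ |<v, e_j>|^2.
Σ |<v, e_j>|^2 = 7/3; ||v||^2 = 13; deficit = 32/3

Write each e_j = u_j / sqrt(<u_j, u_j>) where u_j is the displayed integer vector. Then <v, e_j> = <v, u_j> / sqrt(<u_j, u_j>), so |<v, e_j>|^2 = <v, u_j>^2 / <u_j, u_j>.
Coefficients: <v, e_1> = 3/sqrt(6), <v, e_2> = -3/sqrt(246), <v, e_3> = 14/sqrt(246).
Square and sum: Σ |<v, e_j>|^2 = 7/3.
Compute ||v||^2 = v·v = 13.
Deficit = 13 − 7/3 = 32/3 ≥ 0, confirming Bessel's inequality. (The deficit equals ||v − Σ <v,e_j> e_j||^2, the squared distance from v to span{e_j}.)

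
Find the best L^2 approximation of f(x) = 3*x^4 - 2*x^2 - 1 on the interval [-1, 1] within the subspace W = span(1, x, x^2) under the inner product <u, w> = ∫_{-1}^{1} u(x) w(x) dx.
g(x) = 4*x^2/7 - 44/35

The best approximation g ∈ W is the orthogonal projection of f onto W. Writing g = a_0 + a_1 x + a_2 x^2, the coefficients solve the normal equations G · a = b where
  G_{ij} = <φ_i, φ_j> and b_i = <f, φ_i>, with φ_0 = 1, φ_1 = x, φ_2 = x^2.
G =
  [2, 0, 2/3]
  [0, 2/3, 0]
  [2/3, 0, 2/5],
b = (-32/15, 0, -64/105).
Solving gives a_0 = -44/35, a_1 = 0, a_2 = 4/7, so
  g(x) = 4*x^2/7 - 44/35.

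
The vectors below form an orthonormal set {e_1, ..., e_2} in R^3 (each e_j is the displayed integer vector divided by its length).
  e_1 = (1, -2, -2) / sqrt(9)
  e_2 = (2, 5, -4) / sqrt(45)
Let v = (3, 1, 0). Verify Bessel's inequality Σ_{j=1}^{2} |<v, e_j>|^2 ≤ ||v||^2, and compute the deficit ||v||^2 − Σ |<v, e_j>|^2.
Σ |<v, e_j>|^2 = 14/5; ||v||^2 = 10; deficit = 36/5

Write each e_j = u_j / sqrt(<u_j, u_j>) where u_j is the displayed integer vector. Then <v, e_j> = <v, u_j> / sqrt(<u_j, u_j>), so |<v, e_j>|^2 = <v, u_j>^2 / <u_j, u_j>.
Coefficients: <v, e_1> = 1/sqrt(9), <v, e_2> = 11/sqrt(45).
Square and sum: Σ |<v, e_j>|^2 = 14/5.
Compute ||v||^2 = v·v = 10.
Deficit = 10 − 14/5 = 36/5 ≥ 0, confirming Bessel's inequality. (The deficit equals ||v − Σ <v,e_j> e_j||^2, the squared distance from v to span{e_j}.)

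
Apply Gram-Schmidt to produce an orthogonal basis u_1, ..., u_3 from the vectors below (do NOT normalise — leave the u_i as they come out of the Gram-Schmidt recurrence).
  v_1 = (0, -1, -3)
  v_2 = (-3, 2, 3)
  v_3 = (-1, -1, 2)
Orthogonal basis:
  u_1 = (0, -1, -3)
  u_2 = (-3, 9/10, -3/10)
  u_3 = (-6/11, -18/11, 6/11)

Apply the Gram-Schmidt recurrence
  u_1 = v_1
  u_i = v_i − Σ_{j<i} ((v_i · u_j) / (u_j · u_j)) · u_j.

Step by step this gives:
  u_1 = (0, -1, -3)
  u_2 = (-3, 9/10, -3/10)
  u_3 = (-6/11, -18/11, 6/11)

Orthogonality check:
  u_2 · u_1 = 0 (should be 0)
  u_3 · u_1 = 0 (should be 0)
  u_3 · u_2 = 0 (should be 0)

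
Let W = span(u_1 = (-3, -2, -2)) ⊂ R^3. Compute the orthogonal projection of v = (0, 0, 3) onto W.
proj_W(v) = (18/17, 12/17, 12/17)

Set up U = [u_1 | ... | u_1] ∈ R^(3×1). The projector onto W = col(U) is P = U (U^T U)^(-1) U^T.
Compute U^T U =
  [17],
and U^T v = (-6).
Solve U^T U · c = U^T v for the coefficients: c = (-6/17). The projection is proj_W(v) = U c.
Check: (v - proj_W(v)) · u_1 = 0  (should be 0).
Result: proj_W(v) = (18/17, 12/17, 12/17).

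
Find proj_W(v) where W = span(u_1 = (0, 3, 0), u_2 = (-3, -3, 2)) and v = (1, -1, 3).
proj_W(v) = (-9/13, -1, 6/13)

Set up U = [u_1 | ... | u_2] ∈ R^(3×2). The projector onto W = col(U) is P = U (U^T U)^(-1) U^T.
Compute U^T U =
  [9, -9]
  [-9, 22],
and U^T v = (-3, 6).
Solve U^T U · c = U^T v for the coefficients: c = (-4/39, 3/13). The projection is proj_W(v) = U c.
Check: (v - proj_W(v)) · u_1 = 0  (should be 0).
Check: (v - proj_W(v)) · u_2 = 0  (should be 0).
Result: proj_W(v) = (-9/13, -1, 6/13).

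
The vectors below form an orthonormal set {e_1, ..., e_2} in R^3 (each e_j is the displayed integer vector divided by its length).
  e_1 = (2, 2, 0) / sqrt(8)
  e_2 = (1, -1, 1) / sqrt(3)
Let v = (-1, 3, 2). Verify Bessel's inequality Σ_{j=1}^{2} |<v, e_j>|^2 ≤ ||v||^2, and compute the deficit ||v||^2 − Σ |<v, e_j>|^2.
Σ |<v, e_j>|^2 = 10/3; ||v||^2 = 14; deficit = 32/3

Write each e_j = u_j / sqrt(<u_j, u_j>) where u_j is the displayed integer vector. Then <v, e_j> = <v, u_j> / sqrt(<u_j, u_j>), so |<v, e_j>|^2 = <v, u_j>^2 / <u_j, u_j>.
Coefficients: <v, e_1> = 4/sqrt(8), <v, e_2> = -2/sqrt(3).
Square and sum: Σ |<v, e_j>|^2 = 10/3.
Compute ||v||^2 = v·v = 14.
Deficit = 14 − 10/3 = 32/3 ≥ 0, confirming Bessel's inequality. (The deficit equals ||v − Σ <v,e_j> e_j||^2, the squared distance from v to span{e_j}.)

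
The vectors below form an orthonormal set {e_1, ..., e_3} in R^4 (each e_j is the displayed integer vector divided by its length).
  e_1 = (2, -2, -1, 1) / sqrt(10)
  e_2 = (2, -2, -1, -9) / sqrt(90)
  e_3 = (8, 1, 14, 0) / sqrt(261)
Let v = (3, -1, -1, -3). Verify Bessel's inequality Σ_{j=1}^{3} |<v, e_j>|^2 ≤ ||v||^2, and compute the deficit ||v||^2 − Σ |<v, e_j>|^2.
Σ |<v, e_j>|^2 = 531/29; ||v||^2 = 20; deficit = 49/29

Write each e_j = u_j / sqrt(<u_j, u_j>) where u_j is the displayed integer vector. Then <v, e_j> = <v, u_j> / sqrt(<u_j, u_j>), so |<v, e_j>|^2 = <v, u_j>^2 / <u_j, u_j>.
Coefficients: <v, e_1> = 6/sqrt(10), <v, e_2> = 36/sqrt(90), <v, e_3> = 9/sqrt(261).
Square and sum: Σ |<v, e_j>|^2 = 531/29.
Compute ||v||^2 = v·v = 20.
Deficit = 20 − 531/29 = 49/29 ≥ 0, confirming Bessel's inequality. (The deficit equals ||v − Σ <v,e_j> e_j||^2, the squared distance from v to span{e_j}.)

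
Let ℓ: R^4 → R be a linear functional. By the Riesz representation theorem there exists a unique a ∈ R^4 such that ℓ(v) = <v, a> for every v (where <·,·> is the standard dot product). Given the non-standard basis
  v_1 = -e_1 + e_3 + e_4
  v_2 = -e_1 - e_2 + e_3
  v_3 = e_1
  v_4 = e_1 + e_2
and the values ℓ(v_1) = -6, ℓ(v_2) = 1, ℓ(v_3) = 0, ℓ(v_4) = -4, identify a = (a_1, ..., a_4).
a = (0, -4, -3, -3)

Write a = (a_1, ..., a_4) in the standard basis. For each basis vector v_i, ℓ(v_i) = <v_i, a> is a linear equation in the a_j's. Collect the n equations into a matrix system V a = ℓ, where row i of V is v_i (expressed in the standard basis). Since V is invertible (lower-triangular with 1s on the diagonal, up to permutation), solve by back-substitution:
  V =
[[-1, 0, 1, 1],
 [-1, -1, 1, 0],
 [1, 0, 0, 0],
 [1, 1, 0, 0]]
  V a = (-6, 1, 0, -4)
Solving gives a = (0, -4, -3, -3).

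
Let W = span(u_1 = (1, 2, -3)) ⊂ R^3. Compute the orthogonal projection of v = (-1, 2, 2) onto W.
proj_W(v) = (-3/14, -3/7, 9/14)

Set up U = [u_1 | ... | u_1] ∈ R^(3×1). The projector onto W = col(U) is P = U (U^T U)^(-1) U^T.
Compute U^T U =
  [14],
and U^T v = (-3).
Solve U^T U · c = U^T v for the coefficients: c = (-3/14). The projection is proj_W(v) = U c.
Check: (v - proj_W(v)) · u_1 = 0  (should be 0).
Result: proj_W(v) = (-3/14, -3/7, 9/14).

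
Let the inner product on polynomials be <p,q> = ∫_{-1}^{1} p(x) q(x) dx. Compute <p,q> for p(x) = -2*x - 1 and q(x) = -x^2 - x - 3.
<p,q> = 8

Expand the product: p(x)·q(x) = 2*x^3 + 3*x^2 + 7*x + 3.
∫_{-1}^{1} of each monomial x^k gives [2/(k+1) if k even, 0 if k odd]. Integrating term-by-term (or equivalently evaluating the antiderivative F(x) = x^4/2 + x^3 + 7*x^2/2 + 3*x at the endpoints):
  F(1) − F(−1) = 8 − (0) = 8.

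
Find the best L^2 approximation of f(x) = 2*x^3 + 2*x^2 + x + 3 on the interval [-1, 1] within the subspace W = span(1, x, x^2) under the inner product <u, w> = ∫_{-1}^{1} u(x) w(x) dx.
g(x) = 2*x^2 + 11*x/5 + 3

The best approximation g ∈ W is the orthogonal projection of f onto W. Writing g = a_0 + a_1 x + a_2 x^2, the coefficients solve the normal equations G · a = b where
  G_{ij} = <φ_i, φ_j> and b_i = <f, φ_i>, with φ_0 = 1, φ_1 = x, φ_2 = x^2.
G =
  [2, 0, 2/3]
  [0, 2/3, 0]
  [2/3, 0, 2/5],
b = (22/3, 22/15, 14/5).
Solving gives a_0 = 3, a_1 = 11/5, a_2 = 2, so
  g(x) = 2*x^2 + 11*x/5 + 3.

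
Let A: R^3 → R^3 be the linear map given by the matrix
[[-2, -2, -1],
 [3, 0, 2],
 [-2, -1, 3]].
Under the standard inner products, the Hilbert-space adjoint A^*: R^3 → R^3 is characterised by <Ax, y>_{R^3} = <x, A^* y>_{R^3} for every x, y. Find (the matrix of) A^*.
A^* = A^T =
[[-2, 3, -2],
 [-2, 0, -1],
 [-1, 2, 3]]

For real matrices with standard dot products, the defining identity <Ax, y> = <x, A^* y> gives (Ax)^T y = x^T (A^*) y, i.e. x^T A^T y = x^T (A^*) y. Since this holds for all x, y, we must have A^* = A^T. Therefore
A^* =
[[-2, 3, -2],
 [-2, 0, -1],
 [-1, 2, 3]].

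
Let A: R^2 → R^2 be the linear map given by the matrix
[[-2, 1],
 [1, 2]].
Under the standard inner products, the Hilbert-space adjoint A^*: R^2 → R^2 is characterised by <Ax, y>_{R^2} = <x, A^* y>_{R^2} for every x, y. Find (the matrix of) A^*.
A^* = A^T =
[[-2, 1],
 [1, 2]]

For real matrices with standard dot products, the defining identity <Ax, y> = <x, A^* y> gives (Ax)^T y = x^T (A^*) y, i.e. x^T A^T y = x^T (A^*) y. Since this holds for all x, y, we must have A^* = A^T. Therefore
A^* =
[[-2, 1],
 [1, 2]].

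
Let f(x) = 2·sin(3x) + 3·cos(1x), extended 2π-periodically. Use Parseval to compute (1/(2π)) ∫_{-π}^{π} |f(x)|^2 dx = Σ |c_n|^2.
Σ |c_n|^2 = 13/2

Expand |f|^2 and use orthogonality of {sin(nx), cos(mx)} on [-π, π]:
  ∫_{-π}^{π} sin(nx)^2 dx = π, ∫ cos(mx)^2 dx = π, and cross terms integrate to 0.
So ∫_{-π}^{π} f(x)^2 dx = 2^2 · π + 3^2 · π = (4 + 9)π.
Divide by 2π: (4 + 9)/2 = 13/2.
By Parseval, this equals Σ |c_n|^2.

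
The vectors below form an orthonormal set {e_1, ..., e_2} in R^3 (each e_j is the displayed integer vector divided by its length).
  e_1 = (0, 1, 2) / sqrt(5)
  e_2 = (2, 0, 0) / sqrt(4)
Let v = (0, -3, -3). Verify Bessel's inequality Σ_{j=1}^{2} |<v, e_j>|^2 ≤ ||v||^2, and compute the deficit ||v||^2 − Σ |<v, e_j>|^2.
Σ |<v, e_j>|^2 = 81/5; ||v||^2 = 18; deficit = 9/5

Write each e_j = u_j / sqrt(<u_j, u_j>) where u_j is the displayed integer vector. Then <v, e_j> = <v, u_j> / sqrt(<u_j, u_j>), so |<v, e_j>|^2 = <v, u_j>^2 / <u_j, u_j>.
Coefficients: <v, e_1> = -9/sqrt(5), <v, e_2> = 0/sqrt(4).
Square and sum: Σ |<v, e_j>|^2 = 81/5.
Compute ||v||^2 = v·v = 18.
Deficit = 18 − 81/5 = 9/5 ≥ 0, confirming Bessel's inequality. (The deficit equals ||v − Σ <v,e_j> e_j||^2, the squared distance from v to span{e_j}.)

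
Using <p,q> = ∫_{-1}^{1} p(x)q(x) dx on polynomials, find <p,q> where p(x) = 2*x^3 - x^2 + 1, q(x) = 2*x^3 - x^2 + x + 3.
<p,q> = 596/105

Expand the product: p(x)·q(x) = 4*x^6 - 4*x^5 + 3*x^4 + 7*x^3 - 4*x^2 + x + 3.
∫_{-1}^{1} of each monomial x^k gives [2/(k+1) if k even, 0 if k odd]. Integrating term-by-term (or equivalently evaluating the antiderivative F(x) = 4*x^7/7 - 2*x^6/3 + 3*x^5/5 + 7*x^4/4 - 4*x^3/3 + x^2/2 + 3*x at the endpoints):
  F(1) − F(−1) = 619/140 − (-527/420) = 596/105.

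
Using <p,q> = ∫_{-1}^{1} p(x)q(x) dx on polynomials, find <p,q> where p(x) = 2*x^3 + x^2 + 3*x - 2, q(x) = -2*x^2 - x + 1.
<p,q> = -64/15

Expand the product: p(x)·q(x) = -4*x^5 - 4*x^4 - 5*x^3 + 2*x^2 + 5*x - 2.
∫_{-1}^{1} of each monomial x^k gives [2/(k+1) if k even, 0 if k odd]. Integrating term-by-term (or equivalently evaluating the antiderivative F(x) = -2*x^6/3 - 4*x^5/5 - 5*x^4/4 + 2*x^3/3 + 5*x^2/2 - 2*x at the endpoints):
  F(1) − F(−1) = -31/20 − (163/60) = -64/15.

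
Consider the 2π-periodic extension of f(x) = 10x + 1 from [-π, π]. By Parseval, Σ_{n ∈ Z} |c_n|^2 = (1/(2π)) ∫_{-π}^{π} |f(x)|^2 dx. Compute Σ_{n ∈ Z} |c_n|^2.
Σ |c_n|^2 = 100π^2/3 + 1

Expand and integrate term by term over [-π, π]:
  ∫ (10x)^2 dx = 100·(2π^3/3); ∫ 2·10·(1)·x dx = 0 (odd integrand); ∫ 1^2 dx = 1·2π.
So (1/(2π)) ∫_{-π}^{π} (10x + 1)^2 dx = 100π^2/3 + 1 = 100π^2/3 + 1.
Parseval ⇒ Σ |c_n|^2 = 100π^2/3 + 1.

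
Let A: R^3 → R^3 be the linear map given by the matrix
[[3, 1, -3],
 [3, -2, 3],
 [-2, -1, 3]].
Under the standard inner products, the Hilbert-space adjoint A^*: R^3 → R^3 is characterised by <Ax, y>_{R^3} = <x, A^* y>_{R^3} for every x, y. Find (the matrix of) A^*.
A^* = A^T =
[[3, 3, -2],
 [1, -2, -1],
 [-3, 3, 3]]

For real matrices with standard dot products, the defining identity <Ax, y> = <x, A^* y> gives (Ax)^T y = x^T (A^*) y, i.e. x^T A^T y = x^T (A^*) y. Since this holds for all x, y, we must have A^* = A^T. Therefore
A^* =
[[3, 3, -2],
 [1, -2, -1],
 [-3, 3, 3]].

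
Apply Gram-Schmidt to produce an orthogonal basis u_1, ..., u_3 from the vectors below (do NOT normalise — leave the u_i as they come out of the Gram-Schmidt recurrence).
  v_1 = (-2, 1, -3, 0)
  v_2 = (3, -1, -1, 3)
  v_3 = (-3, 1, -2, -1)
Orthogonal basis:
  u_1 = (-2, 1, -3, 0)
  u_2 = (17/7, -5/7, -13/7, 3)
  u_3 = (-9/44, -9/44, 3/44, 7/44)

Apply the Gram-Schmidt recurrence
  u_1 = v_1
  u_i = v_i − Σ_{j<i} ((v_i · u_j) / (u_j · u_j)) · u_j.

Step by step this gives:
  u_1 = (-2, 1, -3, 0)
  u_2 = (17/7, -5/7, -13/7, 3)
  u_3 = (-9/44, -9/44, 3/44, 7/44)

Orthogonality check:
  u_2 · u_1 = 0 (should be 0)
  u_3 · u_1 = 0 (should be 0)
  u_3 · u_2 = 0 (should be 0)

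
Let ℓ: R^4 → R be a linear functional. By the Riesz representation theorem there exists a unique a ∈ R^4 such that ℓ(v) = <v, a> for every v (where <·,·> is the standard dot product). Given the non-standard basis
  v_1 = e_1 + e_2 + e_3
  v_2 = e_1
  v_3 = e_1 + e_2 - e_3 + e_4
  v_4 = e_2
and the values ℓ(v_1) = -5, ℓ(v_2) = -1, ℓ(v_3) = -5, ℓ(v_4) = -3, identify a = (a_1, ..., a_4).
a = (-1, -3, -1, -2)

Write a = (a_1, ..., a_4) in the standard basis. For each basis vector v_i, ℓ(v_i) = <v_i, a> is a linear equation in the a_j's. Collect the n equations into a matrix system V a = ℓ, where row i of V is v_i (expressed in the standard basis). Since V is invertible (lower-triangular with 1s on the diagonal, up to permutation), solve by back-substitution:
  V =
[[1, 1, 1, 0],
 [1, 0, 0, 0],
 [1, 1, -1, 1],
 [0, 1, 0, 0]]
  V a = (-5, -1, -5, -3)
Solving gives a = (-1, -3, -1, -2).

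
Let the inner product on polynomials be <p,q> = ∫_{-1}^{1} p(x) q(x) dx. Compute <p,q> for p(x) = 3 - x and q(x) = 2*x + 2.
<p,q> = 32/3

Expand the product: p(x)·q(x) = -2*x^2 + 4*x + 6.
∫_{-1}^{1} of each monomial x^k gives [2/(k+1) if k even, 0 if k odd]. Integrating term-by-term (or equivalently evaluating the antiderivative F(x) = -2*x^3/3 + 2*x^2 + 6*x at the endpoints):
  F(1) − F(−1) = 22/3 − (-10/3) = 32/3.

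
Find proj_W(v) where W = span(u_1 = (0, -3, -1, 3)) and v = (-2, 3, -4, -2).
proj_W(v) = (0, 33/19, 11/19, -33/19)

Set up U = [u_1 | ... | u_1] ∈ R^(4×1). The projector onto W = col(U) is P = U (U^T U)^(-1) U^T.
Compute U^T U =
  [19],
and U^T v = (-11).
Solve U^T U · c = U^T v for the coefficients: c = (-11/19). The projection is proj_W(v) = U c.
Check: (v - proj_W(v)) · u_1 = 0  (should be 0).
Result: proj_W(v) = (0, 33/19, 11/19, -33/19).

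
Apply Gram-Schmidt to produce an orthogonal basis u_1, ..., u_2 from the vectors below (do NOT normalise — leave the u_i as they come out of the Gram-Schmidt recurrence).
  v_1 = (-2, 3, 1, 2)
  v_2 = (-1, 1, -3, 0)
Orthogonal basis:
  u_1 = (-2, 3, 1, 2)
  u_2 = (-7/9, 2/3, -28/9, -2/9)

Apply the Gram-Schmidt recurrence
  u_1 = v_1
  u_i = v_i − Σ_{j<i} ((v_i · u_j) / (u_j · u_j)) · u_j.

Step by step this gives:
  u_1 = (-2, 3, 1, 2)
  u_2 = (-7/9, 2/3, -28/9, -2/9)

Orthogonality check:
  u_2 · u_1 = 0 (should be 0)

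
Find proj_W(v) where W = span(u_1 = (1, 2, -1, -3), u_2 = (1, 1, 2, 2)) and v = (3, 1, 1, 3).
proj_W(v) = (33/25, 7/5, 12/5, 56/25)

Set up U = [u_1 | ... | u_2] ∈ R^(4×2). The projector onto W = col(U) is P = U (U^T U)^(-1) U^T.
Compute U^T U =
  [15, -5]
  [-5, 10],
and U^T v = (-5, 12).
Solve U^T U · c = U^T v for the coefficients: c = (2/25, 31/25). The projection is proj_W(v) = U c.
Check: (v - proj_W(v)) · u_1 = 0  (should be 0).
Check: (v - proj_W(v)) · u_2 = 0  (should be 0).
Result: proj_W(v) = (33/25, 7/5, 12/5, 56/25).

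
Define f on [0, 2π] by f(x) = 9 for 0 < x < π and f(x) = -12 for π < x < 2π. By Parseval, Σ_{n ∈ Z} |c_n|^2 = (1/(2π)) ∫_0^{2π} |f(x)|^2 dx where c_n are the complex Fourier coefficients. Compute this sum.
Σ |c_n|^2 = 225/2

Parseval equates the L^2 energy of f (normalised by 1/(2π)) with the ℓ^2 sum of its Fourier coefficients: (1/(2π)) ∫_0^{2π} |f|^2 = Σ |c_n|^2.
Compute the left side: (1/(2π)) [∫_0^π 9^2 dx + ∫_π^{2π} (-12)^2 dx] = (1/(2π)) · (81π + 144π) = (81 + 144)/2 = 225/2.
So Σ_{n ∈ Z} |c_n|^2 = 225/2.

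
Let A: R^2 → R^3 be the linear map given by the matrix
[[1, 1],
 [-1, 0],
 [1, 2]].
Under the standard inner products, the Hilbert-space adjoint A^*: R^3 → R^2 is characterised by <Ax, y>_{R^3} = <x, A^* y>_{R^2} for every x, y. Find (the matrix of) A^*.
A^* = A^T =
[[1, -1, 1],
 [1, 0, 2]]

For real matrices with standard dot products, the defining identity <Ax, y> = <x, A^* y> gives (Ax)^T y = x^T (A^*) y, i.e. x^T A^T y = x^T (A^*) y. Since this holds for all x, y, we must have A^* = A^T. Therefore
A^* =
[[1, -1, 1],
 [1, 0, 2]].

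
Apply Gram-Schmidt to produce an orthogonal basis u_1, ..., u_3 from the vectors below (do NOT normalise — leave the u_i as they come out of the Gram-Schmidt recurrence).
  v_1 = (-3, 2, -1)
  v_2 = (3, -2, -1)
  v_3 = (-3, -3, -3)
Orthogonal basis:
  u_1 = (-3, 2, -1)
  u_2 = (3/7, -2/7, -13/7)
  u_3 = (-30/13, -45/13, 0)

Apply the Gram-Schmidt recurrence
  u_1 = v_1
  u_i = v_i − Σ_{j<i} ((v_i · u_j) / (u_j · u_j)) · u_j.

Step by step this gives:
  u_1 = (-3, 2, -1)
  u_2 = (3/7, -2/7, -13/7)
  u_3 = (-30/13, -45/13, 0)

Orthogonality check:
  u_2 · u_1 = 0 (should be 0)
  u_3 · u_1 = 0 (should be 0)
  u_3 · u_2 = 0 (should be 0)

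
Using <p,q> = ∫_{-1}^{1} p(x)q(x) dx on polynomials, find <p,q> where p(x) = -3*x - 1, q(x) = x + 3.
<p,q> = -8

Expand the product: p(x)·q(x) = -3*x^2 - 10*x - 3.
∫_{-1}^{1} of each monomial x^k gives [2/(k+1) if k even, 0 if k odd]. Integrating term-by-term (or equivalently evaluating the antiderivative F(x) = -x^3 - 5*x^2 - 3*x at the endpoints):
  F(1) − F(−1) = -9 − (-1) = -8.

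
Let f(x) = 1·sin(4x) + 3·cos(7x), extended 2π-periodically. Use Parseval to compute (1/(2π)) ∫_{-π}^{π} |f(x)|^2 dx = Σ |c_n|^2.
Σ |c_n|^2 = 5

Expand |f|^2 and use orthogonality of {sin(nx), cos(mx)} on [-π, π]:
  ∫_{-π}^{π} sin(nx)^2 dx = π, ∫ cos(mx)^2 dx = π, and cross terms integrate to 0.
So ∫_{-π}^{π} f(x)^2 dx = 1^2 · π + 3^2 · π = (1 + 9)π.
Divide by 2π: (1 + 9)/2 = 5.
By Parseval, this equals Σ |c_n|^2.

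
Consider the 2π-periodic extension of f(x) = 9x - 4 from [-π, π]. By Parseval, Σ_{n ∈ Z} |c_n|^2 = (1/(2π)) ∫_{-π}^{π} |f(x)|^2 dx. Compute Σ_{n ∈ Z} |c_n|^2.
Σ |c_n|^2 = 27π^2 + 16

Expand and integrate term by term over [-π, π]:
  ∫ (9x)^2 dx = 81·(2π^3/3); ∫ 2·9·(-4)·x dx = 0 (odd integrand); ∫ (-4)^2 dx = 16·2π.
So (1/(2π)) ∫_{-π}^{π} (9x - 4)^2 dx = 81π^2/3 + 16 = 27π^2 + 16.
Parseval ⇒ Σ |c_n|^2 = 27π^2 + 16.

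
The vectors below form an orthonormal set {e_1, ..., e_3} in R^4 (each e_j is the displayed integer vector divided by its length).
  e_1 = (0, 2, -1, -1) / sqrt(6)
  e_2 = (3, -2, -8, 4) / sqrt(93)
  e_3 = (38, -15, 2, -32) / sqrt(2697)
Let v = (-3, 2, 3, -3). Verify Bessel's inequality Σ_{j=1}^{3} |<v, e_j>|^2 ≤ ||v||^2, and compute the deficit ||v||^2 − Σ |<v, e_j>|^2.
Σ |<v, e_j>|^2 = 845/29; ||v||^2 = 31; deficit = 54/29

Write each e_j = u_j / sqrt(<u_j, u_j>) where u_j is the displayed integer vector. Then <v, e_j> = <v, u_j> / sqrt(<u_j, u_j>), so |<v, e_j>|^2 = <v, u_j>^2 / <u_j, u_j>.
Coefficients: <v, e_1> = 4/sqrt(6), <v, e_2> = -49/sqrt(93), <v, e_3> = -42/sqrt(2697).
Square and sum: Σ |<v, e_j>|^2 = 845/29.
Compute ||v||^2 = v·v = 31.
Deficit = 31 − 845/29 = 54/29 ≥ 0, confirming Bessel's inequality. (The deficit equals ||v − Σ <v,e_j> e_j||^2, the squared distance from v to span{e_j}.)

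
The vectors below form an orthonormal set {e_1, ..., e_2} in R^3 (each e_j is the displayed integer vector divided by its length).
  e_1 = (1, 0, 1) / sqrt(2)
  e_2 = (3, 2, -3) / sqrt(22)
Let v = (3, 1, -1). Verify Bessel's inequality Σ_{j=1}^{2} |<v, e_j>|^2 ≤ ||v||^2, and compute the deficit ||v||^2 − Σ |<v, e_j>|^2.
Σ |<v, e_j>|^2 = 120/11; ||v||^2 = 11; deficit = 1/11

Write each e_j = u_j / sqrt(<u_j, u_j>) where u_j is the displayed integer vector. Then <v, e_j> = <v, u_j> / sqrt(<u_j, u_j>), so |<v, e_j>|^2 = <v, u_j>^2 / <u_j, u_j>.
Coefficients: <v, e_1> = 2/sqrt(2), <v, e_2> = 14/sqrt(22).
Square and sum: Σ |<v, e_j>|^2 = 120/11.
Compute ||v||^2 = v·v = 11.
Deficit = 11 − 120/11 = 1/11 ≥ 0, confirming Bessel's inequality. (The deficit equals ||v − Σ <v,e_j> e_j||^2, the squared distance from v to span{e_j}.)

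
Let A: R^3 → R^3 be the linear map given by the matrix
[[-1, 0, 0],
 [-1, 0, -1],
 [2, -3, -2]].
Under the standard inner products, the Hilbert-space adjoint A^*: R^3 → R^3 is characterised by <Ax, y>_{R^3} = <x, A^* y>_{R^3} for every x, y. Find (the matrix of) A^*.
A^* = A^T =
[[-1, -1, 2],
 [0, 0, -3],
 [0, -1, -2]]

For real matrices with standard dot products, the defining identity <Ax, y> = <x, A^* y> gives (Ax)^T y = x^T (A^*) y, i.e. x^T A^T y = x^T (A^*) y. Since this holds for all x, y, we must have A^* = A^T. Therefore
A^* =
[[-1, -1, 2],
 [0, 0, -3],
 [0, -1, -2]].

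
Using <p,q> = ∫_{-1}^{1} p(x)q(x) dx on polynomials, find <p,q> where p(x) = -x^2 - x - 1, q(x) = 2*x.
<p,q> = -4/3

Expand the product: p(x)·q(x) = -2*x^3 - 2*x^2 - 2*x.
∫_{-1}^{1} of each monomial x^k gives [2/(k+1) if k even, 0 if k odd]. Integrating term-by-term (or equivalently evaluating the antiderivative F(x) = -x^4/2 - 2*x^3/3 - x^2 at the endpoints):
  F(1) − F(−1) = -13/6 − (-5/6) = -4/3.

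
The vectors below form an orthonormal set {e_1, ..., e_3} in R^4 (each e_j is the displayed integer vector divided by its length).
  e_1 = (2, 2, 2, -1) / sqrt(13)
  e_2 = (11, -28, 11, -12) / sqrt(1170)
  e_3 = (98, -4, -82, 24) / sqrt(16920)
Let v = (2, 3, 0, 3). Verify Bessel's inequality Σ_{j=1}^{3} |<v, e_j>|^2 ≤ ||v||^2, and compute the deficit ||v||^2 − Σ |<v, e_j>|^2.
Σ |<v, e_j>|^2 = 745/47; ||v||^2 = 22; deficit = 289/47

Write each e_j = u_j / sqrt(<u_j, u_j>) where u_j is the displayed integer vector. Then <v, e_j> = <v, u_j> / sqrt(<u_j, u_j>), so |<v, e_j>|^2 = <v, u_j>^2 / <u_j, u_j>.
Coefficients: <v, e_1> = 7/sqrt(13), <v, e_2> = -98/sqrt(1170), <v, e_3> = 256/sqrt(16920).
Square and sum: Σ |<v, e_j>|^2 = 745/47.
Compute ||v||^2 = v·v = 22.
Deficit = 22 − 745/47 = 289/47 ≥ 0, confirming Bessel's inequality. (The deficit equals ||v − Σ <v,e_j> e_j||^2, the squared distance from v to span{e_j}.)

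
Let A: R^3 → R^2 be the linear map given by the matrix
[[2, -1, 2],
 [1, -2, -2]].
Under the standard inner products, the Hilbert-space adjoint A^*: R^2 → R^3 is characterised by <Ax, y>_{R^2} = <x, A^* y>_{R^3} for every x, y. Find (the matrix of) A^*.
A^* = A^T =
[[2, 1],
 [-1, -2],
 [2, -2]]

For real matrices with standard dot products, the defining identity <Ax, y> = <x, A^* y> gives (Ax)^T y = x^T (A^*) y, i.e. x^T A^T y = x^T (A^*) y. Since this holds for all x, y, we must have A^* = A^T. Therefore
A^* =
[[2, 1],
 [-1, -2],
 [2, -2]].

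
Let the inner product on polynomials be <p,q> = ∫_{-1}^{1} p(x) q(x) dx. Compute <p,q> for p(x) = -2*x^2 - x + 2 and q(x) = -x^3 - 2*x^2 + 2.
<p,q> = 14/3

Expand the product: p(x)·q(x) = 2*x^5 + 5*x^4 - 8*x^2 - 2*x + 4.
∫_{-1}^{1} of each monomial x^k gives [2/(k+1) if k even, 0 if k odd]. Integrating term-by-term (or equivalently evaluating the antiderivative F(x) = x^6/3 + x^5 - 8*x^3/3 - x^2 + 4*x at the endpoints):
  F(1) − F(−1) = 5/3 − (-3) = 14/3.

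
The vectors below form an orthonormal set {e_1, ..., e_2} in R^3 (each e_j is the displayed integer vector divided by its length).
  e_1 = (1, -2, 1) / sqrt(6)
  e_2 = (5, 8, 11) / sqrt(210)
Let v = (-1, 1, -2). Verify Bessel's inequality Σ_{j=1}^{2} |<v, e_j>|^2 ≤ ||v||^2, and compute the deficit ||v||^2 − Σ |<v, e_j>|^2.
Σ |<v, e_j>|^2 = 206/35; ||v||^2 = 6; deficit = 4/35

Write each e_j = u_j / sqrt(<u_j, u_j>) where u_j is the displayed integer vector. Then <v, e_j> = <v, u_j> / sqrt(<u_j, u_j>), so |<v, e_j>|^2 = <v, u_j>^2 / <u_j, u_j>.
Coefficients: <v, e_1> = -5/sqrt(6), <v, e_2> = -19/sqrt(210).
Square and sum: Σ |<v, e_j>|^2 = 206/35.
Compute ||v||^2 = v·v = 6.
Deficit = 6 − 206/35 = 4/35 ≥ 0, confirming Bessel's inequality. (The deficit equals ||v − Σ <v,e_j> e_j||^2, the squared distance from v to span{e_j}.)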